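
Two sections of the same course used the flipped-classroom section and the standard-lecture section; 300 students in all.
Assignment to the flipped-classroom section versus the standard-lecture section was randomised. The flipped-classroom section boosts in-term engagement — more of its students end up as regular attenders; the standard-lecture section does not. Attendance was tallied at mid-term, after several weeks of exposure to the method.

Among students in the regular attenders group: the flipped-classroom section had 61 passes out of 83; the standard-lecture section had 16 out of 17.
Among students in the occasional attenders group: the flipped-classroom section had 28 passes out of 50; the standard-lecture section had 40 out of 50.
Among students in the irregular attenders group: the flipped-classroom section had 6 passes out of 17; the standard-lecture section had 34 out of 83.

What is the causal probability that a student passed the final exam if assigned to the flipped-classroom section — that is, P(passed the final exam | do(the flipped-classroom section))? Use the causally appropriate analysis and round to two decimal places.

Stratifying would compare teaching methods among students the teaching methods themselves sorted into mid-term attendance groups — a form of selection on an intermediate. The unconditioned pooled rates give the total causal effect.
So P(outcome | do(the flipped-classroom section)) is just the pooled rate for the flipped-classroom section: 95/150 = 0.633.

0.63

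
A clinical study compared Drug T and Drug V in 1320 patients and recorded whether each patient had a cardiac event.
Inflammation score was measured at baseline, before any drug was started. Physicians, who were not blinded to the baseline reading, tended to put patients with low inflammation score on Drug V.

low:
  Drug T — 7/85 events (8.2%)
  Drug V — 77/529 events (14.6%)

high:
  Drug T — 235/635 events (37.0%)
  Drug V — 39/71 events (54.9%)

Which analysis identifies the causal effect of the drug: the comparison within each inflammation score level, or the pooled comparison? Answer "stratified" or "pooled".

stratified

Since inflammation score is a pre-existing factor (not a product of the drug) and it affects the outcome on its own, it is a confounder. The stratified rates, not the pooled rate, identify the causal effect.
Within each level — low: 8.2% vs 14.6%; high: 37.0% vs 54.9% — Drug T is lower every time.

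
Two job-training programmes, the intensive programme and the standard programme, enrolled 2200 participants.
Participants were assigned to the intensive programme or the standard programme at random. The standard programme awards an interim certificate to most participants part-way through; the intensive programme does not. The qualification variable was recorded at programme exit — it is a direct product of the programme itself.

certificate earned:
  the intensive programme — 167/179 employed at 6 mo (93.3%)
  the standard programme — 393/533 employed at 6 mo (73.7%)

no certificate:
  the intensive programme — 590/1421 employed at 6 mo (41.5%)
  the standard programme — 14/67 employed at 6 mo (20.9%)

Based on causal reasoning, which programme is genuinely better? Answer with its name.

the standard programme

Qualification attained during the programme is downstream of the programme. One should not condition on a consequence of treatment, so the overall rates are the right comparison.
Pooled: the intensive programme 47.3% vs the standard programme 67.8%; the standard programme is higher overall.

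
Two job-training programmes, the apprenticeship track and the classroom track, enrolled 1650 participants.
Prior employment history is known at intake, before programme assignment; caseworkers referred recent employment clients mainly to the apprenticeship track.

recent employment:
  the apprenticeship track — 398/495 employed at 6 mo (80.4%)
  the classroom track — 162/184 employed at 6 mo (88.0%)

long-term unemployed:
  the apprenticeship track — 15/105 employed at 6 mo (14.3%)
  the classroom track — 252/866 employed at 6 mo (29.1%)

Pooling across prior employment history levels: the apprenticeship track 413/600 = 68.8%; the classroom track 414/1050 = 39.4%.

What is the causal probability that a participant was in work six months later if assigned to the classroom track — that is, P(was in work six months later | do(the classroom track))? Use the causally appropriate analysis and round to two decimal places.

Nothing the programme does changes prior employment history; the imbalance is an allocation artefact. With prior employment history also predicting the outcome, the pooled figure is confounded, and the within-stratum comparison is the causal one.
Standardising the classroom track to the population prior employment history mix: 0.412·162/184 + 0.588·252/866 = 0.534.

0.53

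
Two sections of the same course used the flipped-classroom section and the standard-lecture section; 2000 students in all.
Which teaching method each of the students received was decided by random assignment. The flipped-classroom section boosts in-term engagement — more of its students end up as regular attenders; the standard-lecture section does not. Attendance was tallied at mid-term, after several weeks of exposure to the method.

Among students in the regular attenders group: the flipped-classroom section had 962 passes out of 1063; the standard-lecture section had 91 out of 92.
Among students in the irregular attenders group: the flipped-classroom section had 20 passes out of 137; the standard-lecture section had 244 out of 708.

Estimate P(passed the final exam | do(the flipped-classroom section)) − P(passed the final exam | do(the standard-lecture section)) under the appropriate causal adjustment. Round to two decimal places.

Mid-term attendance is recorded after the teaching method and is itself shifted by it — it sits on the causal path from teaching method to outcome. Conditioning on a mediator would strip out part of the effect we want; the pooled comparison gives the total causal effect.
The causal difference is the pooled difference: 0.818 − 0.419 = +0.400.

+0.40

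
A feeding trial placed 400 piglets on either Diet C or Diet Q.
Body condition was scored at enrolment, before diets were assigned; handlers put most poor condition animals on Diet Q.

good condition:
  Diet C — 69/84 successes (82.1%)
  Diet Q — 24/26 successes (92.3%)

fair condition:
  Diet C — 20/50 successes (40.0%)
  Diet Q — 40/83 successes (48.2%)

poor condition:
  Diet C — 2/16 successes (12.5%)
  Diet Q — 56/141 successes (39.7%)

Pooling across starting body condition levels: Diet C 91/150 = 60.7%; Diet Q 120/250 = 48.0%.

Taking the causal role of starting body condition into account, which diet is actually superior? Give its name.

Diet Q

The starting body condition-specific comparison favours Diet Q throughout, but the pooled figures favour Diet C. The question is whether to condition on starting body condition.
Since starting body condition is a pre-existing factor (not a product of the diet) and it affects the outcome on its own, it is a confounder. The stratified rates, not the pooled rate, identify the causal effect.
Within each level — good condition: 82.1% vs 92.3%; fair condition: 40.0% vs 48.2%; poor condition: 12.5% vs 39.7% — Diet Q is higher every time.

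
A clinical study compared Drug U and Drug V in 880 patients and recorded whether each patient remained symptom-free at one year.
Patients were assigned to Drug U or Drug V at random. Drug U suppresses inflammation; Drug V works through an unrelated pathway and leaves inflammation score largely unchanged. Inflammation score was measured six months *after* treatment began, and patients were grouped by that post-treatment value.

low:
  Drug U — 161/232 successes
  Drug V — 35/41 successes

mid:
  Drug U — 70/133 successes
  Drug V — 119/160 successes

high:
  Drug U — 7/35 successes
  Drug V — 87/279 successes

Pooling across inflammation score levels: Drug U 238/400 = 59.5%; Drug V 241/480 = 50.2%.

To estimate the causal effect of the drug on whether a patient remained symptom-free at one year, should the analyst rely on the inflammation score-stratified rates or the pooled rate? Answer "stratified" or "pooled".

Inflammation score is recorded after the drug and is itself shifted by it — it sits on the causal path from drug to outcome. Conditioning on a mediator would strip out part of the effect we want; the pooled comparison gives the total causal effect.
Pooled: Drug U 59.5% vs Drug V 50.2%; Drug U is higher overall.

pooled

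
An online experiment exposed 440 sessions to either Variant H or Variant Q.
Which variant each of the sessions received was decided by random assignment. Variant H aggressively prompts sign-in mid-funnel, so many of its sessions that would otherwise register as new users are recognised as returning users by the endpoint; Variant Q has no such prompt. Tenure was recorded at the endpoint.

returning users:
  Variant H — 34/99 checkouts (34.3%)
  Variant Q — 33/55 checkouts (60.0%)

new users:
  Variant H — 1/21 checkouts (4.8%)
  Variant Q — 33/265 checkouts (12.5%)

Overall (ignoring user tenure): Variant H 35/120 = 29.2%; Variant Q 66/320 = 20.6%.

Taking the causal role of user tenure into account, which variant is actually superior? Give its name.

Within every user tenure level Variant Q has the higher rate, yet pooled Variant H does — Simpson's reversal.
Because the variant influences user tenure, user tenure is a post-treatment mediator, not a confounder. Stratifying on it would bias the estimate; the causal effect is the crude pooled difference.
Pooled: Variant H 29.2% vs Variant Q 20.6%; Variant H is higher overall.

Variant H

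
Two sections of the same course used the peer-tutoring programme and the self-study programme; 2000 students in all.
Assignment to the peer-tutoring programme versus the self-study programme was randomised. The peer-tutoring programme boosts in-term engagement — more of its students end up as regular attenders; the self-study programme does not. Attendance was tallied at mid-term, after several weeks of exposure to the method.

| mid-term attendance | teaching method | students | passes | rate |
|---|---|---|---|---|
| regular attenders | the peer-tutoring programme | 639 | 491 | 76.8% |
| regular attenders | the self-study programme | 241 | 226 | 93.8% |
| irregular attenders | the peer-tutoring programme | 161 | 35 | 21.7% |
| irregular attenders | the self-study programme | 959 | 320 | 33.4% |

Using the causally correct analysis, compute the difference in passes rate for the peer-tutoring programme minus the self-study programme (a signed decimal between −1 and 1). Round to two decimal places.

+0.20

the self-study programme is higher inside every mid-term attendance stratum but the peer-tutoring programme is higher in aggregate. Whether to stratify depends on how mid-term attendance relates to the teaching method.
Mid-term attendance lies on the pathway teaching method → mid-term attendance → outcome, so adjusting for it blocks the indirect effect. For the total causal effect of teaching method, use the unadjusted pooled rates.
The causal difference is the pooled difference: 0.657 − 0.455 = +0.203.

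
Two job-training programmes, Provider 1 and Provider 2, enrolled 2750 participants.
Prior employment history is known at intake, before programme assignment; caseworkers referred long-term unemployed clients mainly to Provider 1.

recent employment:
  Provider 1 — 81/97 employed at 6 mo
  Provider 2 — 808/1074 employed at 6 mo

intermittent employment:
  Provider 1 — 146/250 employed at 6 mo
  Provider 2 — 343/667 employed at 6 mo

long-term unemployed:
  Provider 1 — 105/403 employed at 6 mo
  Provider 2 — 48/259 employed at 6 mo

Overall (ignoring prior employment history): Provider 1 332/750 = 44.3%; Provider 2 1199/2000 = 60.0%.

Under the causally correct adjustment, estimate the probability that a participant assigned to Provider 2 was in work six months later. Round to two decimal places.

0.54

The imbalance in prior employment history arose from how participants were allocated, not from anything the programme did; and prior employment history independently affects the outcome. The pooled gap is confounded — condition on prior employment history.
Standardising Provider 2 to the population prior employment history mix: 0.426·808/1074 + 0.333·343/667 + 0.241·48/259 = 0.536.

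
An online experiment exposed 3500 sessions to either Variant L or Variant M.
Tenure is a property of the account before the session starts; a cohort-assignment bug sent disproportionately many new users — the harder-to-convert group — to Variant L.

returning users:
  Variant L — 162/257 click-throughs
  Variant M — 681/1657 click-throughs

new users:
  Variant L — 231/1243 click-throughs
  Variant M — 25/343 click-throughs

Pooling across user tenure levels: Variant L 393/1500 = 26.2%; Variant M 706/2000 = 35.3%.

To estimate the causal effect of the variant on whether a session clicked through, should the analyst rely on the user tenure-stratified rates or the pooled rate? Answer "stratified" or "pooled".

stratified

User tenure differs across variants for reasons unrelated to any effect of the variant itself, and it separately predicts the outcome — a classic confounder. We must compare within user tenure levels.
Within each level — returning users: 63.0% vs 41.1%; new users: 18.6% vs 7.3% — Variant L is higher every time.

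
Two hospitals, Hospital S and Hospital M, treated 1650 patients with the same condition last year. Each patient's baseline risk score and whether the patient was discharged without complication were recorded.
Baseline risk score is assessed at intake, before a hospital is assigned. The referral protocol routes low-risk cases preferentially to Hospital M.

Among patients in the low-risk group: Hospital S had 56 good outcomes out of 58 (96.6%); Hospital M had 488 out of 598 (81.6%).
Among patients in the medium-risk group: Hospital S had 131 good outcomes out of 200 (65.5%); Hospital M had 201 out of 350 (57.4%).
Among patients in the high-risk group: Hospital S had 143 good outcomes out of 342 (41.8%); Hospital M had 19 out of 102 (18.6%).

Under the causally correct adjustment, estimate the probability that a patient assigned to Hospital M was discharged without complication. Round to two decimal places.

Baseline risk score is set before the hospital has any effect — it is not caused by the hospital — and it independently drives the outcome. That makes it a confounder, so the causal comparison is within baseline risk score levels.
Standardising Hospital M to the population baseline risk score mix: 0.398·488/598 + 0.333·201/350 + 0.269·19/102 = 0.566.

0.57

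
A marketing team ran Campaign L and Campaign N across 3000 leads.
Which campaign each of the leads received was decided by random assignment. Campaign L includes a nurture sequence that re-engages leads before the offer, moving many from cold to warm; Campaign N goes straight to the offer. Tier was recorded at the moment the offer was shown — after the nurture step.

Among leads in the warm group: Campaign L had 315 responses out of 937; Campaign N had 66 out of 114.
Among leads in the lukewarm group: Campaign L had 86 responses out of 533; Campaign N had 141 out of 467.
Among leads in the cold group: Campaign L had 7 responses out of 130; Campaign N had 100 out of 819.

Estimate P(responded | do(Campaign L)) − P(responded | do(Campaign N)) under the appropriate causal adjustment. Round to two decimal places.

Within every engagement tier level Campaign N has the higher rate, yet pooled Campaign L does — Simpson's reversal.
Engagement tier lies on the pathway campaign → engagement tier → outcome, so adjusting for it blocks the indirect effect. For the total causal effect of campaign, use the unadjusted pooled rates.
The causal difference is the pooled difference: 0.255 − 0.219 = +0.036.

+0.04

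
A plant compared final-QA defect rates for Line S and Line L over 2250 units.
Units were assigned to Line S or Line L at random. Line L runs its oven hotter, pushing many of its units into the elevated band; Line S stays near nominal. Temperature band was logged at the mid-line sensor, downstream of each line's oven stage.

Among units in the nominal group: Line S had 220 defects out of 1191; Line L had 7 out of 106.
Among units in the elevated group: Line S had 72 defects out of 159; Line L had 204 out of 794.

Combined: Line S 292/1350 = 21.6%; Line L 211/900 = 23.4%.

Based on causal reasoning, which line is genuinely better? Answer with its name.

In-process temperature band is downstream of the line. One should not condition on a consequence of treatment, so the overall rates are the right comparison.
Pooled: Line S 21.6% vs Line L 23.4%; Line S is lower overall.

Line S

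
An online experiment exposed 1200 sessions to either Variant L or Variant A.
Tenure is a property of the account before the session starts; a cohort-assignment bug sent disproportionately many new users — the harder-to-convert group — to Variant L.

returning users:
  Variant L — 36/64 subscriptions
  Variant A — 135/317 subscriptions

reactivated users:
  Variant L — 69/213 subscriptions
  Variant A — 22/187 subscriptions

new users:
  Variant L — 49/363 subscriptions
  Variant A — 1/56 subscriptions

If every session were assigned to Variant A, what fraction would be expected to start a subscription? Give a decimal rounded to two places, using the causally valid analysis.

The user tenure-specific comparison favours Variant L throughout, but the pooled figures favour Variant A. The question is whether to condition on user tenure.
Since user tenure is a pre-existing factor (not a product of the variant) and it affects the outcome on its own, it is a confounder. The stratified rates, not the pooled rate, identify the causal effect.
Standardising Variant A to the population user tenure mix: 0.318·135/317 + 0.333·22/187 + 0.349·1/56 = 0.181.

0.18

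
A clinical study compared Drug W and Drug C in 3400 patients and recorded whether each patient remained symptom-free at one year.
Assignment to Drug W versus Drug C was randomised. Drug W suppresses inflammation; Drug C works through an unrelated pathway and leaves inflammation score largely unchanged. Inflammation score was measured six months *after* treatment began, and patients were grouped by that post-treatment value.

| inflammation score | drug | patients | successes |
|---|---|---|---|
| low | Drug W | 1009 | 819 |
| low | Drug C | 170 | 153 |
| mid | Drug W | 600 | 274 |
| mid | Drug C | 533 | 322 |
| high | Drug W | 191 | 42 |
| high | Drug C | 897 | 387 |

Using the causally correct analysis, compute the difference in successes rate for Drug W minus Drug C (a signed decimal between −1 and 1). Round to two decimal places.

Because the drug influences inflammation score, inflammation score is a post-treatment mediator, not a confounder. Stratifying on it would bias the estimate; the causal effect is the crude pooled difference.
The causal difference is the pooled difference: 0.631 − 0.539 = +0.092.

+0.09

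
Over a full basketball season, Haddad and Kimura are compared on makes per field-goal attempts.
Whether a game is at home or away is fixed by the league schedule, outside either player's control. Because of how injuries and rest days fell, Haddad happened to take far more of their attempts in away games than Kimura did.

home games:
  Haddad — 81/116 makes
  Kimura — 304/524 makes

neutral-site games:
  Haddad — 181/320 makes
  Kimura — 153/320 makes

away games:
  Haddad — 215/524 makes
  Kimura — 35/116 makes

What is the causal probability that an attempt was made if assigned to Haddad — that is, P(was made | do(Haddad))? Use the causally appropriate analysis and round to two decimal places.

0.56

Game venue satisfies the back-door criterion: it is not a descendant of the player, and it blocks the spurious path from player to outcome. Adjusting for it (i.e., using the within-game venue rates) gives the causal effect.
Standardising Haddad to the population game venue mix: 0.333·81/116 + 0.333·181/320 + 0.333·215/524 = 0.558.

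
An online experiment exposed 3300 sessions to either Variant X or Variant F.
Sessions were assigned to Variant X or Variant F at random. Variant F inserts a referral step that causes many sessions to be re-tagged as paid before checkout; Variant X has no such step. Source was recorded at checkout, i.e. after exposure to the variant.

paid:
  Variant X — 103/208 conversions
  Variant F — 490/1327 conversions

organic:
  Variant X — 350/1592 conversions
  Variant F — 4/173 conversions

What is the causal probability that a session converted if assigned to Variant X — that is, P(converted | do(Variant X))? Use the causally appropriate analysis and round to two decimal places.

0.25

Traffic source here is a post-treatment variable shaped by the variant; conditioning on it would introduce bias rather than remove it. The overall comparison is the causal one.
So P(outcome | do(Variant X)) is just the pooled rate for Variant X: 453/1800 = 0.252.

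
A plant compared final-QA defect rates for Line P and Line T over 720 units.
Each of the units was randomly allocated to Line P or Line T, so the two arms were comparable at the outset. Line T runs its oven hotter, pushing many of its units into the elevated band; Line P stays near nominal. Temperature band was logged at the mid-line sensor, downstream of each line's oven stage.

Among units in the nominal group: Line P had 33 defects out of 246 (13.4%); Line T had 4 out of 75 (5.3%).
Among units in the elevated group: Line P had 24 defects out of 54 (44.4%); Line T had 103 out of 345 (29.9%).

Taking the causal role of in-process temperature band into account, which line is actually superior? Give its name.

Line P

Line T is lower inside every in-process temperature band stratum but Line P is lower in aggregate. Whether to stratify depends on how in-process temperature band relates to the line.
Stratifying would compare lines among units the lines themselves sorted into in-process temperature band groups — a form of selection on an intermediate. The unconditioned pooled rates give the total causal effect.
Pooled: Line P 19.0% vs Line T 25.5%; Line P is lower overall.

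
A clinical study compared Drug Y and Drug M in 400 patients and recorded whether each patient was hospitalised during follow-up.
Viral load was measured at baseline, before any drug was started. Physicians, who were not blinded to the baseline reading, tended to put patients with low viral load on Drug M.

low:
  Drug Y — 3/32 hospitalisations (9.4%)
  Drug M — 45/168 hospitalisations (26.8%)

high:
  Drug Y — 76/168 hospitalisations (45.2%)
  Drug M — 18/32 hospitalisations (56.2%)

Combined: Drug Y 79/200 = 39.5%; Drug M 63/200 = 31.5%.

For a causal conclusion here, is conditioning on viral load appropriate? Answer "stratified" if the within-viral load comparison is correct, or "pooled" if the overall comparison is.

stratified

Viral load satisfies the back-door criterion: it is not a descendant of the drug, and it blocks the spurious path from drug to outcome. Adjusting for it (i.e., using the within-viral load rates) gives the causal effect.
Within each level — low: 9.4% vs 26.8%; high: 45.2% vs 56.2% — Drug Y is lower every time.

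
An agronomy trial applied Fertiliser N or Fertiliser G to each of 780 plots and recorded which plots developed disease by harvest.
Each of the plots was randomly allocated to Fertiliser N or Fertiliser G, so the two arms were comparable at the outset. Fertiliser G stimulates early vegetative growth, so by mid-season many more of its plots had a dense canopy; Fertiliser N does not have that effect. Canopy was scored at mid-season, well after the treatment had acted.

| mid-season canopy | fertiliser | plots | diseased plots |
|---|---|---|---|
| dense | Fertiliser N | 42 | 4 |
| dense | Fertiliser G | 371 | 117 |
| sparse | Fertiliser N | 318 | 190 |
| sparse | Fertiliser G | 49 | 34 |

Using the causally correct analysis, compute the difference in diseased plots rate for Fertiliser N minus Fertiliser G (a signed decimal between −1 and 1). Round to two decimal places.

The distribution of mid-season canopy is itself part of what the fertiliser does — it is an intermediate outcome. Holding it fixed would remove that part of the effect; the total effect is the pooled difference.
The causal difference is the pooled difference: 0.539 − 0.360 = +0.179.

+0.18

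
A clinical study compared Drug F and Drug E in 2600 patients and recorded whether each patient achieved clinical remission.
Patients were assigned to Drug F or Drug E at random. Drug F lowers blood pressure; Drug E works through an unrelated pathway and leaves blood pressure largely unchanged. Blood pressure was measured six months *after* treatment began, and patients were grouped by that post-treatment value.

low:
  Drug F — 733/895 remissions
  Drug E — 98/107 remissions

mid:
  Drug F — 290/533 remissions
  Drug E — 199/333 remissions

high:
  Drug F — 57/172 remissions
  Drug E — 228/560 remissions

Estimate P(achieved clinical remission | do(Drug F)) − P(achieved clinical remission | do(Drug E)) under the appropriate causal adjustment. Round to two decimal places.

+0.15

Blood pressure here is a post-treatment variable shaped by the drug; conditioning on it would introduce bias rather than remove it. The overall comparison is the causal one.
The causal difference is the pooled difference: 0.675 − 0.525 = +0.150.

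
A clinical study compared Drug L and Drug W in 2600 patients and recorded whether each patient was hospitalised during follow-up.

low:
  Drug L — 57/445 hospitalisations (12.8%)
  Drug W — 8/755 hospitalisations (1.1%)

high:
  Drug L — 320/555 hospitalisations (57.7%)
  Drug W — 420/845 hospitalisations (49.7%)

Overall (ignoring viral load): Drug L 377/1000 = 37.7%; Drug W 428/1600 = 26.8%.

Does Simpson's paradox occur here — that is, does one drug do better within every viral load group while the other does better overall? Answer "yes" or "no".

no

Within each viral load level (low 12.8% vs 1.1%; high 57.7% vs 49.7%), Drug W has the lower rate every time. Pooled: 37.7% vs 26.8% — Drug W has the lower rate overall. They agree.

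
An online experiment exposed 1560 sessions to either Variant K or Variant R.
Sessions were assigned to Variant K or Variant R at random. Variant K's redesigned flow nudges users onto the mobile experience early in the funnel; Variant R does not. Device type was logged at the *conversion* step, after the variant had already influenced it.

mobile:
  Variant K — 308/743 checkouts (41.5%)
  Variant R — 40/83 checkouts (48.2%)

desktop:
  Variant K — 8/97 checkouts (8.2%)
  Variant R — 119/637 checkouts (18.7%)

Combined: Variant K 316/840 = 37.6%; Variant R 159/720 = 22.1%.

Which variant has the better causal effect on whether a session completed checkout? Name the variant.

The distribution of device type is itself part of what the variant does — it is an intermediate outcome. Holding it fixed would remove that part of the effect; the total effect is the pooled difference.
Pooled: Variant K 37.6% vs Variant R 22.1%; Variant K is higher overall.

Variant K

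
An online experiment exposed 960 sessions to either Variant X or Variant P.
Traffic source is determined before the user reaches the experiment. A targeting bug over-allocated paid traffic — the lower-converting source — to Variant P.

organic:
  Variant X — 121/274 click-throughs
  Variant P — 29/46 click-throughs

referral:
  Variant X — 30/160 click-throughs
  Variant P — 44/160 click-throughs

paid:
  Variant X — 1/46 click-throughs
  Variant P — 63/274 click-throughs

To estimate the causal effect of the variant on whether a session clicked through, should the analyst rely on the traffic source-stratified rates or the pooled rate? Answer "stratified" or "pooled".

stratified

The stratified and pooled comparisons disagree (Variant P wins within each traffic source; Variant X wins overall), so the answer turns on the causal role of traffic source.
Nothing the variant does changes traffic source; the imbalance is an allocation artefact. With traffic source also predicting the outcome, the pooled figure is confounded, and the within-stratum comparison is the causal one.
Within each level — organic: 44.2% vs 63.0%; referral: 18.8% vs 27.5%; paid: 2.2% vs 23.0% — Variant P is higher every time.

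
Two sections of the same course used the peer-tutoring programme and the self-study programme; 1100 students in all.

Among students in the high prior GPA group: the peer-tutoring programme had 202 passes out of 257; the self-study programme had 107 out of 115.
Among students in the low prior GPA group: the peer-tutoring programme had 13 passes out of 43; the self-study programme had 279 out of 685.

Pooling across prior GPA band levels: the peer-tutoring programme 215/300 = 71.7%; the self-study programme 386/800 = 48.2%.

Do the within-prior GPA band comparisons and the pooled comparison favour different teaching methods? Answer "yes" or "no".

yes

Within each prior GPA band level (high prior GPA 78.6% vs 93.0%; low prior GPA 30.2% vs 40.7%), the self-study programme has the higher rate every time. Pooled: 71.7% vs 48.2% — the peer-tutoring programme has the higher rate overall. The two comparisons disagree.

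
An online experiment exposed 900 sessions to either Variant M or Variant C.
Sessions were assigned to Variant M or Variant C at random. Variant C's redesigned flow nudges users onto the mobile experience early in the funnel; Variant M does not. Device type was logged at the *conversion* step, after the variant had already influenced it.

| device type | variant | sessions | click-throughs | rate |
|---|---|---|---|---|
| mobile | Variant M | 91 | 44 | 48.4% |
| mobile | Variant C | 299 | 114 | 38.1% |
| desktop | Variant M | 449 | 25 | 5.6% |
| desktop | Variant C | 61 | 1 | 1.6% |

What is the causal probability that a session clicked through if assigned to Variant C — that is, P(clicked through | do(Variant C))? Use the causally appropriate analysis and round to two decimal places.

0.32

The distribution of device type is itself part of what the variant does — it is an intermediate outcome. Holding it fixed would remove that part of the effect; the total effect is the pooled difference.
So P(outcome | do(Variant C)) is just the pooled rate for Variant C: 115/360 = 0.319.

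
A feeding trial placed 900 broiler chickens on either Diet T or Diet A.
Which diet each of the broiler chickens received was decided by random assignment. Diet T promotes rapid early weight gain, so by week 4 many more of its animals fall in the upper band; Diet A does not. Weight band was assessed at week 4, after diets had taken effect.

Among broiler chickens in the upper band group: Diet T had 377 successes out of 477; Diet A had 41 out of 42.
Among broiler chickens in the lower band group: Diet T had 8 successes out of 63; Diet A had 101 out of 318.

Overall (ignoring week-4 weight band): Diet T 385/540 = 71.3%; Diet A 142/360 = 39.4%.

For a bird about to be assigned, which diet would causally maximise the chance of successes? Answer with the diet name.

Because the diet influences week-4 weight band, week-4 weight band is a post-treatment mediator, not a confounder. Stratifying on it would bias the estimate; the causal effect is the crude pooled difference.
Pooled: Diet T 71.3% vs Diet A 39.4%; Diet T is higher overall.

Diet T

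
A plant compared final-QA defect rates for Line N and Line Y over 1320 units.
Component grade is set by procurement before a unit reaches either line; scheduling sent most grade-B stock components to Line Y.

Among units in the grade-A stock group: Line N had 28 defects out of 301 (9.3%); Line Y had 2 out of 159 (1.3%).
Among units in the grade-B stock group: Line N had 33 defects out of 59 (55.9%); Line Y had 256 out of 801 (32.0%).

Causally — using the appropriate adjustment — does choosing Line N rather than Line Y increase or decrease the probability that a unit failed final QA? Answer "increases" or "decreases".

increases

Component grade is set before the line has any effect — it is not caused by the line — and it independently drives the outcome. That makes it a confounder, so the causal comparison is within component grade levels.
Within each level — grade-A stock: 9.3% vs 1.3%; grade-B stock: 55.9% vs 32.0% — Line Y is lower every time.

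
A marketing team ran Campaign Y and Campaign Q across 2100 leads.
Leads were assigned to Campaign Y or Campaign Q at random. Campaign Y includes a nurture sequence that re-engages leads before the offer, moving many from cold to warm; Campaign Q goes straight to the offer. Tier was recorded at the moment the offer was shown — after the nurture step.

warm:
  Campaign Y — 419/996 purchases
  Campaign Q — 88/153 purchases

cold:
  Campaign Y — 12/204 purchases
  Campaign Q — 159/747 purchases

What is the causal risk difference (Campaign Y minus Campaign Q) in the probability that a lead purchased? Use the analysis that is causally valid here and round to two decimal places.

+0.08

The stratified and pooled comparisons disagree (Campaign Q wins within each engagement tier; Campaign Y wins overall), so the answer turns on the causal role of engagement tier.
Stratifying would compare campaigns among leads the campaigns themselves sorted into engagement tier groups — a form of selection on an intermediate. The unconditioned pooled rates give the total causal effect.
The causal difference is the pooled difference: 0.359 − 0.274 = +0.085.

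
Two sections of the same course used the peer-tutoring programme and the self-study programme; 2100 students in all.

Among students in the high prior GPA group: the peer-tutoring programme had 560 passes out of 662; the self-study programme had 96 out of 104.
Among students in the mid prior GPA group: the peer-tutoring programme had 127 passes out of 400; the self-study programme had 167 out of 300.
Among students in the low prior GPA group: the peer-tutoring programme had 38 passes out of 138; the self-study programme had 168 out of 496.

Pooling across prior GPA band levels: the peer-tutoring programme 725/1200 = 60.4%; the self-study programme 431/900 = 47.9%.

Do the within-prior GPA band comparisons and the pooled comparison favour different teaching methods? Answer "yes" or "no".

yes

Within each prior GPA band level (high prior GPA 84.6% vs 92.3%; mid prior GPA 31.8% vs 55.7%; low prior GPA 27.5% vs 33.9%), the self-study programme has the higher rate every time. Pooled: 60.4% vs 47.9% — the peer-tutoring programme has the higher rate overall. The two comparisons disagree.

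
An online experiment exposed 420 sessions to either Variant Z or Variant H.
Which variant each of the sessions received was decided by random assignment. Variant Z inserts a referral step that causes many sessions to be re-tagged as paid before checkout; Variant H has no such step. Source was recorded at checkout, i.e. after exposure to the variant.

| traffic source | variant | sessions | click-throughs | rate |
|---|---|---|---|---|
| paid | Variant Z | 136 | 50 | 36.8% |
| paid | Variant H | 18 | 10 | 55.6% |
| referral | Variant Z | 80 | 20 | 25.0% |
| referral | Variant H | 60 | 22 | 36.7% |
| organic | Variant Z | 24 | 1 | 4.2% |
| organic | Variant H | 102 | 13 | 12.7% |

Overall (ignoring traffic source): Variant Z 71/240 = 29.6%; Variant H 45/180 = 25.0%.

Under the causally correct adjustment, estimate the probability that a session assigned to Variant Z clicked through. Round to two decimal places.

0.30

The traffic source-specific comparison favours Variant H throughout, but the pooled figures favour Variant Z. The question is whether to condition on traffic source.
Traffic source is recorded after the variant and is itself shifted by it — it sits on the causal path from variant to outcome. Conditioning on a mediator would strip out part of the effect we want; the pooled comparison gives the total causal effect.
So P(outcome | do(Variant Z)) is just the pooled rate for Variant Z: 71/240 = 0.296.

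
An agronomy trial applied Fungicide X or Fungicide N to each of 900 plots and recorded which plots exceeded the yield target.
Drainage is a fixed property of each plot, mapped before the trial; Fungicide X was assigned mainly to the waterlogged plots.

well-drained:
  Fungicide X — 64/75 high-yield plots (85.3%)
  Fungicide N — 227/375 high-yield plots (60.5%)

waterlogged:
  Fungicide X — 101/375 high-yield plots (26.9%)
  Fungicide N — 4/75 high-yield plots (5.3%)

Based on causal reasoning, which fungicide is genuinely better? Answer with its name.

Fungicide X

Fungicide X is higher inside every field drainage stratum but Fungicide N is higher in aggregate. Whether to stratify depends on how field drainage relates to the fungicide.
Nothing the fungicide does changes field drainage; the imbalance is an allocation artefact. With field drainage also predicting the outcome, the pooled figure is confounded, and the within-stratum comparison is the causal one.
Within each level — well-drained: 85.3% vs 60.5%; waterlogged: 26.9% vs 5.3% — Fungicide X is higher every time.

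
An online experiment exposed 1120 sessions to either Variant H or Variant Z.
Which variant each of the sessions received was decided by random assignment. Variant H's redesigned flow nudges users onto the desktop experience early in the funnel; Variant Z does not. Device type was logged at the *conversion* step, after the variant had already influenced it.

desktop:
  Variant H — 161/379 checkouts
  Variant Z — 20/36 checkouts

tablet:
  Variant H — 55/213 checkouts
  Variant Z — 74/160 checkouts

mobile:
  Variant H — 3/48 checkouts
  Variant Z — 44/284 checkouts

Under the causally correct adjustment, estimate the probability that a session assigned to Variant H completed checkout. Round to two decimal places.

0.34

Device type here is a post-treatment variable shaped by the variant; conditioning on it would introduce bias rather than remove it. The overall comparison is the causal one.
So P(outcome | do(Variant H)) is just the pooled rate for Variant H: 219/640 = 0.342.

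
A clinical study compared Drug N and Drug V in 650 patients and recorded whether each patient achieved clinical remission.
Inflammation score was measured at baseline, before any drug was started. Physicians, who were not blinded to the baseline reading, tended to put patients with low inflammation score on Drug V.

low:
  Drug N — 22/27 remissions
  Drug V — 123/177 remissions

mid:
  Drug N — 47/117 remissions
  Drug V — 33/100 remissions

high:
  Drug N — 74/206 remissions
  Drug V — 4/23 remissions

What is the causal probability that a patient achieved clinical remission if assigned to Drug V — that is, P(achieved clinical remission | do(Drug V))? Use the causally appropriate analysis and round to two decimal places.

0.39

Nothing the drug does changes inflammation score; the imbalance is an allocation artefact. With inflammation score also predicting the outcome, the pooled figure is confounded, and the within-stratum comparison is the causal one.
Standardising Drug V to the population inflammation score mix: 0.314·123/177 + 0.334·33/100 + 0.352·4/23 = 0.390.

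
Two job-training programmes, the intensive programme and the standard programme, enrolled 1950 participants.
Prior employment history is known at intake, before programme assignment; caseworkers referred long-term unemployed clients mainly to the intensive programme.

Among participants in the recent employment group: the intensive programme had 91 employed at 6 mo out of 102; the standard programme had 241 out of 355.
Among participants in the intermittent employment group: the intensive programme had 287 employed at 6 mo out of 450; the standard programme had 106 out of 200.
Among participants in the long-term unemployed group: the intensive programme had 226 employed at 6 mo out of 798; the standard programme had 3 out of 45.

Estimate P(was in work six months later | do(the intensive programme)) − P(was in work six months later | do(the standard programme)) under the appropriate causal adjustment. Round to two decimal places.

The stratified and pooled comparisons disagree (the intensive programme wins within each prior employment history; the standard programme wins overall), so the answer turns on the causal role of prior employment history.
Prior employment history differs across programmes for reasons unrelated to any effect of the programme itself, and it separately predicts the outcome — a classic confounder. We must compare within prior employment history levels.
Adjusting over the population distribution of prior employment history: 0.234·(0.892−0.679) + 0.333·(0.638−0.530) + 0.432·(0.283−0.067) = +0.180.

+0.18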